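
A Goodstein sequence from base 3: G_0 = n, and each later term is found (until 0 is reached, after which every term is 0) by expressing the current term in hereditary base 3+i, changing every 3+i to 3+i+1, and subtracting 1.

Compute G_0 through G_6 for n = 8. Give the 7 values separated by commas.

8, 9, 10, 11, 11, 11, 11

step 0: 8 = 2·3 + 2; sub 4 for 3: 2·4 + 2; = 10; G_1 = 10−1 = 9
step 1: 9 = 2·4 + 1; sub 5 for 4: 2·5 + 1; = 11; G_2 = 11−1 = 10
step 2: 10 = 2·5; sub 6 for 5: 2·6; = 12; G_3 = 12−1 = 11
step 3: 11 = 6 + 5; sub 7 for 6: 7 + 5; = 12; G_4 = 12−1 = 11
step 4: 11 = 7 + 4; sub 8 for 7: 8 + 4; = 12; G_5 = 12−1 = 11
step 5: 11 = 8 + 3; sub 9 for 8: 9 + 3; = 12; G_6 = 12−1 = 11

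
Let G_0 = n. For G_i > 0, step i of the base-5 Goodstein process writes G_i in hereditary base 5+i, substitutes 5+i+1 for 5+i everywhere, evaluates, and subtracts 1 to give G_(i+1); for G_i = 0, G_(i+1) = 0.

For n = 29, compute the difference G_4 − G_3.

16

[0] 29 ≡ 5^2 + 4 (base 5). Lift 6: 40. −1: 39.
[1] 39 ≡ 6^2 + 3 (base 6). Lift 7: 52. −1: 51.
[2] 51 ≡ 7^2 + 2 (base 7). Lift 8: 66. −1: 65.
[3] 65 ≡ 8^2 + 1 (base 8). Lift 9: 82. −1: 81.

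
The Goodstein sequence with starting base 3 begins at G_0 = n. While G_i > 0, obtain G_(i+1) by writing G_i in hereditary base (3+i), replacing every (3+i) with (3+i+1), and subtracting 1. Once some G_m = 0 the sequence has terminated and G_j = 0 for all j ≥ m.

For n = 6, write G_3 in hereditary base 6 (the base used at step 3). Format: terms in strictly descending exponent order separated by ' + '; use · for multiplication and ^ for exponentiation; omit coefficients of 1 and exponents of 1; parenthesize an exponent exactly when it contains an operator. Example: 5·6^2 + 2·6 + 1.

i=0: 6 = 2·3 (b=3); 3→4: 2·4 = 8; 8−1 = 7
i=1: 7 = 4 + 3 (b=4); 4→5: 5 + 3 = 8; 8−1 = 7
i=2: 7 = 5 + 2 (b=5); 5→6: 6 + 2 = 8; 8−1 = 7

6 + 1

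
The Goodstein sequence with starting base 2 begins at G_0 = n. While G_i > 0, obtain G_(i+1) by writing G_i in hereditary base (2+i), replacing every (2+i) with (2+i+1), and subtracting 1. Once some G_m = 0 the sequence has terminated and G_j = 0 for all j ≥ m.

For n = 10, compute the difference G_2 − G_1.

942

G_0=10  [base 2] 2^(2 + 1) + 2  →[2↦3]→  3^(3 + 1) + 3 = 84  −1 ⇒ G_1=83
G_1=83  [base 3] 3^(3 + 1) + 2  →[3↦4]→  4^(4 + 1) + 2 = 1026  −1 ⇒ G_2=1025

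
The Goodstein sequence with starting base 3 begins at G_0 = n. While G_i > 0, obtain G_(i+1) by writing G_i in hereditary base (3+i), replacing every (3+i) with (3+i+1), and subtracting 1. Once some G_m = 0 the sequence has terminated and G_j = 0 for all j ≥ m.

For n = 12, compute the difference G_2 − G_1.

8

(0) 12|_3 = 3^2 + 3 ↦ 4^2 + 4|_4 = 20 ⇒ 19
(1) 19|_4 = 4^2 + 3 ↦ 5^2 + 3|_5 = 28 ⇒ 27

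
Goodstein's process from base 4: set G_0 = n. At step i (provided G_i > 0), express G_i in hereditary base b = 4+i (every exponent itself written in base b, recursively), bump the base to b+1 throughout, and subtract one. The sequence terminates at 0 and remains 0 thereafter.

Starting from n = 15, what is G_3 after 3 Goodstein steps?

21

step 0: 15 = 3·4 + 3; sub 5 for 4: 3·5 + 3; = 18; G_1 = 18−1 = 17
step 1: 17 = 3·5 + 2; sub 6 for 5: 3·6 + 2; = 20; G_2 = 20−1 = 19
step 2: 19 = 3·6 + 1; sub 7 for 6: 3·7 + 1; = 22; G_3 = 22−1 = 21
step 3: 21 = 3·7; sub 8 for 7: 3·8; = 24; G_4 = 24−1 = 23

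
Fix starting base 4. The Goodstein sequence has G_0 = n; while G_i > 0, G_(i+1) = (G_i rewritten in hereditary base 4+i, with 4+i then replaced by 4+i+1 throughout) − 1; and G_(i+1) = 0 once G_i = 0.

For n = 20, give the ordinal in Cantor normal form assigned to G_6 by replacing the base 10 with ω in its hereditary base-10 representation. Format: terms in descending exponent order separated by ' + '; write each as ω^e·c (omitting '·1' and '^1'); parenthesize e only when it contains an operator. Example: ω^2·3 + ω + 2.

ω·9 + 9

step 0: 20 = 4^2 + 4; sub 5 for 4: 5^2 + 5; = 30; G_1 = 30−1 = 29
step 1: 29 = 5^2 + 4; sub 6 for 5: 6^2 + 4; = 40; G_2 = 40−1 = 39
step 2: 39 = 6^2 + 3; sub 7 for 6: 7^2 + 3; = 52; G_3 = 52−1 = 51
step 3: 51 = 7^2 + 2; sub 8 for 7: 8^2 + 2; = 66; G_4 = 66−1 = 65
step 4: 65 = 8^2 + 1; sub 9 for 8: 9^2 + 1; = 82; G_5 = 82−1 = 81
step 5: 81 = 9^2; sub 10 for 9: 10^2; = 100; G_6 = 100−1 = 99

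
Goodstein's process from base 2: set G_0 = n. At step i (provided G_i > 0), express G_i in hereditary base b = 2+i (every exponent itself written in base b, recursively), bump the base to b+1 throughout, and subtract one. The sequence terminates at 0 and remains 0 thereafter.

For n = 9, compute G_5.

step 0: 9 = 2^(2 + 1) + 1; sub 3 for 2: 3^(3 + 1) + 1; = 82; G_1 = 82−1 = 81
step 1: 81 = 3^(3 + 1); sub 4 for 3: 4^(4 + 1); = 1024; G_2 = 1024−1 = 1023
step 2: 1023 = 3·4^4 + 3·4^3 + 3·4^2 + 3·4 + 3; sub 5 for 4: 3·5^5 + 3·5^3 + 3·5^2 + 3·5 + 3; = 9843; G_3 = 9843−1 = 9842
step 3: 9842 = 3·5^5 + 3·5^3 + 3·5^2 + 3·5 + 2; sub 6 for 5: 3·6^6 + 3·6^3 + 3·6^2 + 3·6 + 2; = 140744; G_4 = 140744−1 = 140743
step 4: 140743 = 3·6^6 + 3·6^3 + 3·6^2 + 3·6 + 1; sub 7 for 6: 3·7^7 + 3·7^3 + 3·7^2 + 3·7 + 1; = 2471827; G_5 = 2471827−1 = 2471826

2471826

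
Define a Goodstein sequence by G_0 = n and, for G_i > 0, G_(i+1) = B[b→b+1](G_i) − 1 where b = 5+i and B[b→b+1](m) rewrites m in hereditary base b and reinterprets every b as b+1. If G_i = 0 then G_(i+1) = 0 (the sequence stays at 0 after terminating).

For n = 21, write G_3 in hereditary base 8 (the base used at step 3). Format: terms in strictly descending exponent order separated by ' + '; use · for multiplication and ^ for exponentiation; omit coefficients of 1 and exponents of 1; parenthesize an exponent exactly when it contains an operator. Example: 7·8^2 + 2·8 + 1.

i=0: 21 = 4·5 + 1 (b=5); 5→6: 4·6 + 1 = 25; 25−1 = 24
i=1: 24 = 4·6 (b=6); 6→7: 4·7 = 28; 28−1 = 27
i=2: 27 = 3·7 + 6 (b=7); 7→8: 3·8 + 6 = 30; 30−1 = 29
i=3: 29 = 3·8 + 5 (b=8); 8→9: 3·9 + 5 = 32; 32−1 = 31

3·8 + 5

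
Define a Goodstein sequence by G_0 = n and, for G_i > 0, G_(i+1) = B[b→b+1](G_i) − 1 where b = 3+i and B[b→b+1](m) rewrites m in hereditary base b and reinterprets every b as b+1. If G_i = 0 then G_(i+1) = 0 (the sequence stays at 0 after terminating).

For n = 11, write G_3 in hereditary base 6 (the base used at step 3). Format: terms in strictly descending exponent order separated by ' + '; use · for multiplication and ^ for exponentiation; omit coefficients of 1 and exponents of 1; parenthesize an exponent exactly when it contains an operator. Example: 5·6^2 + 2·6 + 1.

G_0 = 11. HB_3(11) = 3^2 + 2. Bump = 18. G_1 = 17.
G_1 = 17. HB_4(17) = 4^2 + 1. Bump = 26. G_2 = 25.
G_2 = 25. HB_5(25) = 5^2. Bump = 36. G_3 = 35.
G_3 = 35. HB_6(35) = 5·6 + 5. Bump = 40. G_4 = 39.

5·6 + 5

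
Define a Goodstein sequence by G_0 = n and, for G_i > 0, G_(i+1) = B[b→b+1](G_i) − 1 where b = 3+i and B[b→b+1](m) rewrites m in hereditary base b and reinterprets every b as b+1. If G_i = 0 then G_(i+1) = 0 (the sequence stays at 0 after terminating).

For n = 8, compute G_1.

9

G_0 = 8. HB_3(8) = 2·3 + 2. Bump = 10. G_1 = 9.
G_1 = 9. HB_4(9) = 2·4 + 1. Bump = 11. G_2 = 10.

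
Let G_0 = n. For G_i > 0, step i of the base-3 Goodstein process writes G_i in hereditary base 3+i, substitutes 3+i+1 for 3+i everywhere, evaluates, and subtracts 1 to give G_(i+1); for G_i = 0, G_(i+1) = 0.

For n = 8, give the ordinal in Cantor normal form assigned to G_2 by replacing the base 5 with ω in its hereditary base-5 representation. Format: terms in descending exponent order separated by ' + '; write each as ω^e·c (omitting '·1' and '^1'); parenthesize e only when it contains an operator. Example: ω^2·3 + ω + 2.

ω·2

base 3: 8 = 2·3 + 2; at 4: 2·4 + 2 = 10; next = 9
base 4: 9 = 2·4 + 1; at 5: 2·5 + 1 = 11; next = 10
base 5: 10 = 2·5; at 6: 2·6 = 12; next = 11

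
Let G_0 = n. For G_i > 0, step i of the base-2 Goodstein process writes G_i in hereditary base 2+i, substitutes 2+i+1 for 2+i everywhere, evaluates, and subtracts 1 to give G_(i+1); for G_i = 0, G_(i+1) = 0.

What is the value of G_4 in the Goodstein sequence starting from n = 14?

326591

G_0=14  [base 2] 2^(2 + 1) + 2^2 + 2  →[2↦3]→  3^(3 + 1) + 3^3 + 3 = 111  −1 ⇒ G_1=110
G_1=110  [base 3] 3^(3 + 1) + 3^3 + 2  →[3↦4]→  4^(4 + 1) + 4^4 + 2 = 1282  −1 ⇒ G_2=1281
G_2=1281  [base 4] 4^(4 + 1) + 4^4 + 1  →[4↦5]→  5^(5 + 1) + 5^5 + 1 = 18751  −1 ⇒ G_3=18750
G_3=18750  [base 5] 5^(5 + 1) + 5^5  →[5↦6]→  6^(6 + 1) + 6^6 = 326592  −1 ⇒ G_4=326591
G_4=326591  [base 6] 6^(6 + 1) + 5·6^5 + 5·6^4 + 5·6^3 + 5·6^2 + 5·6 + 5  →[6↦7]→  7^(7 + 1) + 5·7^5 + 5·7^4 + 5·7^3 + 5·7^2 + 5·7 + 5 = 5862841  −1 ⇒ G_5=5862840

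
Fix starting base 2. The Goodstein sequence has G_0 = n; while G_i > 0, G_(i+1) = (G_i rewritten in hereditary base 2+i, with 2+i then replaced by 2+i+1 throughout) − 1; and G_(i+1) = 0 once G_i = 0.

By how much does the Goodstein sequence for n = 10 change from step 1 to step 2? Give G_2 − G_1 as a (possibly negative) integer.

942

(0) 10|_2 = 2^(2 + 1) + 2 ↦ 3^(3 + 1) + 3|_3 = 84 ⇒ 83
(1) 83|_3 = 3^(3 + 1) + 2 ↦ 4^(4 + 1) + 2|_4 = 1026 ⇒ 1025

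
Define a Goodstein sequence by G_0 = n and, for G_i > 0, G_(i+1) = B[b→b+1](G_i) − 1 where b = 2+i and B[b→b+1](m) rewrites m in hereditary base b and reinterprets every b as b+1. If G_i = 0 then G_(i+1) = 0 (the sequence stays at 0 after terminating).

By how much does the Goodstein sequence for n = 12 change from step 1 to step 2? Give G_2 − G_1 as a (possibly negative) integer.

G_0=12  [base 2] 2^(2 + 1) + 2^2  →[2↦3]→  3^(3 + 1) + 3^3 = 108  −1 ⇒ G_1=107
G_1=107  [base 3] 3^(3 + 1) + 2·3^2 + 2·3 + 2  →[3↦4]→  4^(4 + 1) + 2·4^2 + 2·4 + 2 = 1066  −1 ⇒ G_2=1065

958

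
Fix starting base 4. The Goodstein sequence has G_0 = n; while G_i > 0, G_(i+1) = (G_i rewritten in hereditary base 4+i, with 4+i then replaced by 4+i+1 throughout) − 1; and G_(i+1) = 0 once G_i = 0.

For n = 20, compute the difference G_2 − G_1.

10

G_0=20  [base 4] 4^2 + 4  →[4↦5]→  5^2 + 5 = 30  −1 ⇒ G_1=29
G_1=29  [base 5] 5^2 + 4  →[5↦6]→  6^2 + 4 = 40  −1 ⇒ G_2=39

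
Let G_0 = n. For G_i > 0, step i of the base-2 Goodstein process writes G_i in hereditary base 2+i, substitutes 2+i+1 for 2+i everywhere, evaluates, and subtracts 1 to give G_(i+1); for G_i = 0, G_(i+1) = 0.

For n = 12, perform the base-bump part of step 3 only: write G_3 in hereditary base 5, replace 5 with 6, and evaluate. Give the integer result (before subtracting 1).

280020

(0) 12|_2 = 2^(2 + 1) + 2^2 ↦ 3^(3 + 1) + 3^3|_3 = 108 ⇒ 107
(1) 107|_3 = 3^(3 + 1) + 2·3^2 + 2·3 + 2 ↦ 4^(4 + 1) + 2·4^2 + 2·4 + 2|_4 = 1066 ⇒ 1065
(2) 1065|_4 = 4^(4 + 1) + 2·4^2 + 2·4 + 1 ↦ 5^(5 + 1) + 2·5^2 + 2·5 + 1|_5 = 15686 ⇒ 15685
(3) 15685|_5 = 5^(5 + 1) + 2·5^2 + 2·5 ↦ 6^(6 + 1) + 2·6^2 + 2·6|_6 = 280020 ⇒ 280019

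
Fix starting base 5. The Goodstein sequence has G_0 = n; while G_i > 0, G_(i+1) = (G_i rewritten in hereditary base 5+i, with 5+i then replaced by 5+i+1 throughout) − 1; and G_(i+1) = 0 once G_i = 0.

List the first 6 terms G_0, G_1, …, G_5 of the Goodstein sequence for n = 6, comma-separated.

6 —HB5→ 5 + 1 —bump→ 6 + 1 = 7 —(−1)→ 6
6 —HB6→ 6 —bump→ 7 = 7 —(−1)→ 6
6 —HB7→ 6 —bump→ 6 = 6 —(−1)→ 5
5 —HB8→ 5 —bump→ 5 = 5 —(−1)→ 4
4 —HB9→ 4 —bump→ 4 = 4 —(−1)→ 3

6, 6, 6, 5, 4, 3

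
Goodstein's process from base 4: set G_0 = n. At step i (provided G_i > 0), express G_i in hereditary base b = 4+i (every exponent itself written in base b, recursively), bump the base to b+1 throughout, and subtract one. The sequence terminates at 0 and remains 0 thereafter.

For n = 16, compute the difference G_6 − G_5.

3

16 —HB4→ 4^2 —bump→ 5^2 = 25 —(−1)→ 24
24 —HB5→ 4·5 + 4 —bump→ 4·6 + 4 = 28 —(−1)→ 27
27 —HB6→ 4·6 + 3 —bump→ 4·7 + 3 = 31 —(−1)→ 30
30 —HB7→ 4·7 + 2 —bump→ 4·8 + 2 = 34 —(−1)→ 33
33 —HB8→ 4·8 + 1 —bump→ 4·9 + 1 = 37 —(−1)→ 36
36 —HB9→ 4·9 —bump→ 4·10 = 40 —(−1)→ 39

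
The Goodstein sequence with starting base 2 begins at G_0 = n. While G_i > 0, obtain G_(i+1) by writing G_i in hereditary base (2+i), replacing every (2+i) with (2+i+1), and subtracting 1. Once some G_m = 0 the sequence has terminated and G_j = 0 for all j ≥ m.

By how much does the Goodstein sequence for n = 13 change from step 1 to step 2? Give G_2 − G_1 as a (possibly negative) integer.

13 —HB2→ 2^(2 + 1) + 2^2 + 1 —bump→ 3^(3 + 1) + 3^3 + 1 = 109 —(−1)→ 108
108 —HB3→ 3^(3 + 1) + 3^3 —bump→ 4^(4 + 1) + 4^4 = 1280 —(−1)→ 1279

1171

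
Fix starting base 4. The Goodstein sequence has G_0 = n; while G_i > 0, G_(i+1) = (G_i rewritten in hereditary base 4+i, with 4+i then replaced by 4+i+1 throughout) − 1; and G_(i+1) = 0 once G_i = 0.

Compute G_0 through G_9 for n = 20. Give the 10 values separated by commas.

20, 29, 39, 51, 65, 81, 99, 107, 115, 123

step 0: 20 = 4^2 + 4; sub 5 for 4: 5^2 + 5; = 30; G_1 = 30−1 = 29
step 1: 29 = 5^2 + 4; sub 6 for 5: 6^2 + 4; = 40; G_2 = 40−1 = 39
step 2: 39 = 6^2 + 3; sub 7 for 6: 7^2 + 3; = 52; G_3 = 52−1 = 51
step 3: 51 = 7^2 + 2; sub 8 for 7: 8^2 + 2; = 66; G_4 = 66−1 = 65
step 4: 65 = 8^2 + 1; sub 9 for 8: 9^2 + 1; = 82; G_5 = 82−1 = 81
step 5: 81 = 9^2; sub 10 for 9: 10^2; = 100; G_6 = 100−1 = 99
step 6: 99 = 9·10 + 9; sub 11 for 10: 9·11 + 9; = 108; G_7 = 108−1 = 107
step 7: 107 = 9·11 + 8; sub 12 for 11: 9·12 + 8; = 116; G_8 = 116−1 = 115
step 8: 115 = 9·12 + 7; sub 13 for 12: 9·13 + 7; = 124; G_9 = 124−1 = 123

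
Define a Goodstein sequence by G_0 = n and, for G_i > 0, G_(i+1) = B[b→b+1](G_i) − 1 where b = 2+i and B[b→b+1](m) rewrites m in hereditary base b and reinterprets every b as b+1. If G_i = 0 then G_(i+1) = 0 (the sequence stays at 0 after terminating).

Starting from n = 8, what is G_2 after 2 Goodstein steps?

553

G_0=8  [base 2] 2^(2 + 1)  →[2↦3]→  3^(3 + 1) = 81  −1 ⇒ G_1=80
G_1=80  [base 3] 2·3^3 + 2·3^2 + 2·3 + 2  →[3↦4]→  2·4^4 + 2·4^2 + 2·4 + 2 = 554  −1 ⇒ G_2=553
G_2=553  [base 4] 2·4^4 + 2·4^2 + 2·4 + 1  →[4↦5]→  2·5^5 + 2·5^2 + 2·5 + 1 = 6311  −1 ⇒ G_3=6310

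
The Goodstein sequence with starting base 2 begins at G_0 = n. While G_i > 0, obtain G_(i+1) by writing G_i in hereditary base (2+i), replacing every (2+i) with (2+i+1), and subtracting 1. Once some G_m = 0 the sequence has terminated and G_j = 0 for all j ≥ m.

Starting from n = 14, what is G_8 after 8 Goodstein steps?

base 2: 14 = 2^(2 + 1) + 2^2 + 2; at 3: 3^(3 + 1) + 3^3 + 3 = 111; next = 110
base 3: 110 = 3^(3 + 1) + 3^3 + 2; at 4: 4^(4 + 1) + 4^4 + 2 = 1282; next = 1281
base 4: 1281 = 4^(4 + 1) + 4^4 + 1; at 5: 5^(5 + 1) + 5^5 + 1 = 18751; next = 18750
base 5: 18750 = 5^(5 + 1) + 5^5; at 6: 6^(6 + 1) + 6^6 = 326592; next = 326591
base 6: 326591 = 6^(6 + 1) + 5·6^5 + 5·6^4 + 5·6^3 + 5·6^2 + 5·6 + 5; at 7: 7^(7 + 1) + 5·7^5 + 5·7^4 + 5·7^3 + 5·7^2 + 5·7 + 5 = 5862841; next = 5862840
base 7: 5862840 = 7^(7 + 1) + 5·7^5 + 5·7^4 + 5·7^3 + 5·7^2 + 5·7 + 4; at 8: 8^(8 + 1) + 5·8^5 + 5·8^4 + 5·8^3 + 5·8^2 + 5·8 + 4 = 134404972; next = 134404971
base 8: 134404971 = 8^(8 + 1) + 5·8^5 + 5·8^4 + 5·8^3 + 5·8^2 + 5·8 + 3; at 9: 9^(9 + 1) + 5·9^5 + 5·9^4 + 5·9^3 + 5·9^2 + 5·9 + 3 = 3487116549; next = 3487116548
base 9: 3487116548 = 9^(9 + 1) + 5·9^5 + 5·9^4 + 5·9^3 + 5·9^2 + 5·9 + 2; at 10: 10^(10 + 1) + 5·10^5 + 5·10^4 + 5·10^3 + 5·10^2 + 5·10 + 2 = 100000555552; next = 100000555551

100000555551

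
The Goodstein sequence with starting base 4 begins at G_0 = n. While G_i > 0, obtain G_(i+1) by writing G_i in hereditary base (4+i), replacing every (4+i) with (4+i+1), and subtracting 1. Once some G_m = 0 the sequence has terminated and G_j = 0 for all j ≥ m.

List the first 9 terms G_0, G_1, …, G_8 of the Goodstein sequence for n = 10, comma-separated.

step 0: 10 = 2·4 + 2; sub 5 for 4: 2·5 + 2; = 12; G_1 = 12−1 = 11
step 1: 11 = 2·5 + 1; sub 6 for 5: 2·6 + 1; = 13; G_2 = 13−1 = 12
step 2: 12 = 2·6; sub 7 for 6: 2·7; = 14; G_3 = 14−1 = 13
step 3: 13 = 7 + 6; sub 8 for 7: 8 + 6; = 14; G_4 = 14−1 = 13
step 4: 13 = 8 + 5; sub 9 for 8: 9 + 5; = 14; G_5 = 14−1 = 13
step 5: 13 = 9 + 4; sub 10 for 9: 10 + 4; = 14; G_6 = 14−1 = 13
step 6: 13 = 10 + 3; sub 11 for 10: 11 + 3; = 14; G_7 = 14−1 = 13
step 7: 13 = 11 + 2; sub 12 for 11: 12 + 2; = 14; G_8 = 14−1 = 13

10, 11, 12, 13, 13, 13, 13, 13, 13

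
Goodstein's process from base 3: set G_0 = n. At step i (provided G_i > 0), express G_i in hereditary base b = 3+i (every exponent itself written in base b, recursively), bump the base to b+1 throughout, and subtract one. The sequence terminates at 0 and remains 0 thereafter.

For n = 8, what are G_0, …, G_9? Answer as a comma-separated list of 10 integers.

8, 9, 10, 11, 11, 11, 11, 11, 11, 11

[0] 8 ≡ 2·3 + 2 (base 3). Lift 4: 10. −1: 9.
[1] 9 ≡ 2·4 + 1 (base 4). Lift 5: 11. −1: 10.
[2] 10 ≡ 2·5 (base 5). Lift 6: 12. −1: 11.
[3] 11 ≡ 6 + 5 (base 6). Lift 7: 12. −1: 11.
[4] 11 ≡ 7 + 4 (base 7). Lift 8: 12. −1: 11.
[5] 11 ≡ 8 + 3 (base 8). Lift 9: 12. −1: 11.
[6] 11 ≡ 9 + 2 (base 9). Lift 10: 12. −1: 11.
[7] 11 ≡ 10 + 1 (base 10). Lift 11: 12. −1: 11.
[8] 11 ≡ 11 (base 11). Lift 12: 12. −1: 11.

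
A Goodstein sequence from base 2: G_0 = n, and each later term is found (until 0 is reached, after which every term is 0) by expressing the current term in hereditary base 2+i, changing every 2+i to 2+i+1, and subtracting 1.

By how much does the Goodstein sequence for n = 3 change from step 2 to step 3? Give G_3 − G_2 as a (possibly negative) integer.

-1

i=0: 3 = 2 + 1 (b=2); 2→3: 3 + 1 = 4; 4−1 = 3
i=1: 3 = 3 (b=3); 3→4: 4 = 4; 4−1 = 3
i=2: 3 = 3 (b=4); 4→5: 3 = 3; 3−1 = 2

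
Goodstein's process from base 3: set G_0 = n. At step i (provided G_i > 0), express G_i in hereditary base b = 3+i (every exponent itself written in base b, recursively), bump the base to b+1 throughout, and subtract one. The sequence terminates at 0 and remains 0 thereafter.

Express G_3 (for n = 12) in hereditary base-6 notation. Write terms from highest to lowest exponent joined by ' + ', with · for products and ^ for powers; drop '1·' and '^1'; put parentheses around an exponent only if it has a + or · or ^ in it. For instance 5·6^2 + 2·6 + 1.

(0) 12|_3 = 3^2 + 3 ↦ 4^2 + 4|_4 = 20 ⇒ 19
(1) 19|_4 = 4^2 + 3 ↦ 5^2 + 3|_5 = 28 ⇒ 27
(2) 27|_5 = 5^2 + 2 ↦ 6^2 + 2|_6 = 38 ⇒ 37

6^2 + 1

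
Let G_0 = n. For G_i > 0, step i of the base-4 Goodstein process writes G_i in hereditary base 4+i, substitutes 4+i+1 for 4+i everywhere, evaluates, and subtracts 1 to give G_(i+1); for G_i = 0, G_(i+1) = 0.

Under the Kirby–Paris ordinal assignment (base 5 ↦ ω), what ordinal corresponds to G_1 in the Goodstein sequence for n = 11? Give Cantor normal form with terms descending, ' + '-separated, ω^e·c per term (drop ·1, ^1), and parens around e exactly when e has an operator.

ω·2 + 2

11 —HB4→ 2·4 + 3 —bump→ 2·5 + 3 = 13 —(−1)→ 12
12 —HB5→ 2·5 + 2 —bump→ 2·6 + 2 = 14 —(−1)→ 13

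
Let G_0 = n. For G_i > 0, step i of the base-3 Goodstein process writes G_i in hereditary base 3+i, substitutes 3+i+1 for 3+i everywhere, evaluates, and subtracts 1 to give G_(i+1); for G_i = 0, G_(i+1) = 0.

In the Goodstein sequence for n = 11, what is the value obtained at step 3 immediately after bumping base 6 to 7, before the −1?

40

(0) 11|_3 = 3^2 + 2 ↦ 4^2 + 2|_4 = 18 ⇒ 17
(1) 17|_4 = 4^2 + 1 ↦ 5^2 + 1|_5 = 26 ⇒ 25
(2) 25|_5 = 5^2 ↦ 6^2|_6 = 36 ⇒ 35
(3) 35|_6 = 5·6 + 5 ↦ 5·7 + 5|_7 = 40 ⇒ 39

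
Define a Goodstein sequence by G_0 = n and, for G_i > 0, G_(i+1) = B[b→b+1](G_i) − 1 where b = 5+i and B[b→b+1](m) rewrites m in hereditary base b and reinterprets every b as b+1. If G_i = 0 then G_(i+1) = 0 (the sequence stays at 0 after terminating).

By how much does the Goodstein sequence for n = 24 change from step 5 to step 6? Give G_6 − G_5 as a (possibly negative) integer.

2

(0) 24|_5 = 4·5 + 4 ↦ 4·6 + 4|_6 = 28 ⇒ 27
(1) 27|_6 = 4·6 + 3 ↦ 4·7 + 3|_7 = 31 ⇒ 30
(2) 30|_7 = 4·7 + 2 ↦ 4·8 + 2|_8 = 34 ⇒ 33
(3) 33|_8 = 4·8 + 1 ↦ 4·9 + 1|_9 = 37 ⇒ 36
(4) 36|_9 = 4·9 ↦ 4·10|_10 = 40 ⇒ 39
(5) 39|_10 = 3·10 + 9 ↦ 3·11 + 9|_11 = 42 ⇒ 41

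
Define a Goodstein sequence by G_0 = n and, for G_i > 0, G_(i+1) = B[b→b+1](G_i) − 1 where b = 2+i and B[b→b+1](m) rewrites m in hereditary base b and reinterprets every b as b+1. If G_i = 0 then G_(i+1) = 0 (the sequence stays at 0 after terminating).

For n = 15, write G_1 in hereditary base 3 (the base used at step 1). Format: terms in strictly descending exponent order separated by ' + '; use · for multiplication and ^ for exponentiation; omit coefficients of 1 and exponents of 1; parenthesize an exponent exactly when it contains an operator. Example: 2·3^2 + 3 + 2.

base 2: 15 = 2^(2 + 1) + 2^2 + 2 + 1; at 3: 3^(3 + 1) + 3^3 + 3 + 1 = 112; next = 111
base 3: 111 = 3^(3 + 1) + 3^3 + 3; at 4: 4^(4 + 1) + 4^4 + 4 = 1284; next = 1283

3^(3 + 1) + 3^3 + 3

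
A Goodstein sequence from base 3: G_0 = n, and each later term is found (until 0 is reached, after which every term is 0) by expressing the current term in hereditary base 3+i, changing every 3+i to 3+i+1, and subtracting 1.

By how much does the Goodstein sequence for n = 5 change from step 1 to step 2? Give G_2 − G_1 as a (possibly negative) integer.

0

step 0: 5 = 3 + 2; sub 4 for 3: 4 + 2; = 6; G_1 = 6−1 = 5
step 1: 5 = 4 + 1; sub 5 for 4: 5 + 1; = 6; G_2 = 6−1 = 5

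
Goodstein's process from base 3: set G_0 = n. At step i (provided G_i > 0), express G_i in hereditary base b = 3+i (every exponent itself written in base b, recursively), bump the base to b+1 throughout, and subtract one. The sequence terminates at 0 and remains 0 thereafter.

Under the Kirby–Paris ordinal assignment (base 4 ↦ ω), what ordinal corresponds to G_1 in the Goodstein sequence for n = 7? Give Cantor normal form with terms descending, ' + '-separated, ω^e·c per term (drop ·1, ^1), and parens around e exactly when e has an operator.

[0] 7 ≡ 2·3 + 1 (base 3). Lift 4: 9. −1: 8.
[1] 8 ≡ 2·4 (base 4). Lift 5: 10. −1: 9.

ω·2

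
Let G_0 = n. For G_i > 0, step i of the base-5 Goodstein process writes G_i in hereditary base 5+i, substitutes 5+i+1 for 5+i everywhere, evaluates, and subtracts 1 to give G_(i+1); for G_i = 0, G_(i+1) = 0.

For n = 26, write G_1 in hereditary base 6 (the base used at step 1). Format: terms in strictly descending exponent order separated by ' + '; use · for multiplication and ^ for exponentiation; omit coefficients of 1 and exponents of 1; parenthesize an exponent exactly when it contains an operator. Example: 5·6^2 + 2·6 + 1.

G_0=26  [base 5] 5^2 + 1  →[5↦6]→  6^2 + 1 = 37  −1 ⇒ G_1=36
G_1=36  [base 6] 6^2  →[6↦7]→  7^2 = 49  −1 ⇒ G_2=48

6^2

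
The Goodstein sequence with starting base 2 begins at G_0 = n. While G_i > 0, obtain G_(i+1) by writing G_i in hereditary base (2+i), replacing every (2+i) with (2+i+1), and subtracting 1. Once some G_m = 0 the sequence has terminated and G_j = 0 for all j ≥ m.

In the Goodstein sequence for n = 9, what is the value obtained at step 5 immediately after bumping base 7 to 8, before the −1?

50333400

step 0: 9 = 2^(2 + 1) + 1; sub 3 for 2: 3^(3 + 1) + 1; = 82; G_1 = 82−1 = 81
step 1: 81 = 3^(3 + 1); sub 4 for 3: 4^(4 + 1); = 1024; G_2 = 1024−1 = 1023
step 2: 1023 = 3·4^4 + 3·4^3 + 3·4^2 + 3·4 + 3; sub 5 for 4: 3·5^5 + 3·5^3 + 3·5^2 + 3·5 + 3; = 9843; G_3 = 9843−1 = 9842
step 3: 9842 = 3·5^5 + 3·5^3 + 3·5^2 + 3·5 + 2; sub 6 for 5: 3·6^6 + 3·6^3 + 3·6^2 + 3·6 + 2; = 140744; G_4 = 140744−1 = 140743
step 4: 140743 = 3·6^6 + 3·6^3 + 3·6^2 + 3·6 + 1; sub 7 for 6: 3·7^7 + 3·7^3 + 3·7^2 + 3·7 + 1; = 2471827; G_5 = 2471827−1 = 2471826
step 5: 2471826 = 3·7^7 + 3·7^3 + 3·7^2 + 3·7; sub 8 for 7: 3·8^8 + 3·8^3 + 3·8^2 + 3·8; = 50333400; G_6 = 50333400−1 = 50333399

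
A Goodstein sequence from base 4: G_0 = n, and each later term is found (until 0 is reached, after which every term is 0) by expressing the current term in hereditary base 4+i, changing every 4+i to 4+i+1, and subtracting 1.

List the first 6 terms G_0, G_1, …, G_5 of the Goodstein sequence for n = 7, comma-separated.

7, 7, 7, 7, 7, 6

G_0=7  [base 4] 4 + 3  →[4↦5]→  5 + 3 = 8  −1 ⇒ G_1=7
G_1=7  [base 5] 5 + 2  →[5↦6]→  6 + 2 = 8  −1 ⇒ G_2=7
G_2=7  [base 6] 6 + 1  →[6↦7]→  7 + 1 = 8  −1 ⇒ G_3=7
G_3=7  [base 7] 7  →[7↦8]→  8 = 8  −1 ⇒ G_4=7
G_4=7  [base 8] 7  →[8↦9]→  7 = 7  −1 ⇒ G_5=6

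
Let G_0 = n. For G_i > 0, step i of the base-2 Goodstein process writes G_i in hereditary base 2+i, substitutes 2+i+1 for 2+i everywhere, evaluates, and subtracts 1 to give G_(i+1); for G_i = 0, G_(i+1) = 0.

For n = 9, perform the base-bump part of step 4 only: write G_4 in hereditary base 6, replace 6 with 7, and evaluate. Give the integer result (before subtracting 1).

2471827

G_0=9  [base 2] 2^(2 + 1) + 1  →[2↦3]→  3^(3 + 1) + 1 = 82  −1 ⇒ G_1=81
G_1=81  [base 3] 3^(3 + 1)  →[3↦4]→  4^(4 + 1) = 1024  −1 ⇒ G_2=1023
G_2=1023  [base 4] 3·4^4 + 3·4^3 + 3·4^2 + 3·4 + 3  →[4↦5]→  3·5^5 + 3·5^3 + 3·5^2 + 3·5 + 3 = 9843  −1 ⇒ G_3=9842
G_3=9842  [base 5] 3·5^5 + 3·5^3 + 3·5^2 + 3·5 + 2  →[5↦6]→  3·6^6 + 3·6^3 + 3·6^2 + 3·6 + 2 = 140744  −1 ⇒ G_4=140743
G_4=140743  [base 6] 3·6^6 + 3·6^3 + 3·6^2 + 3·6 + 1  →[6↦7]→  3·7^7 + 3·7^3 + 3·7^2 + 3·7 + 1 = 2471827  −1 ⇒ G_5=2471826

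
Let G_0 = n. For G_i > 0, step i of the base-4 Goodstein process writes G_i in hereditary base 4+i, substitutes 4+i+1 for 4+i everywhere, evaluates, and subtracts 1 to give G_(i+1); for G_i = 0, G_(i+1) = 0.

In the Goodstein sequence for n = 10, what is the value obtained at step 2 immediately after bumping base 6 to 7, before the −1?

14

[0] 10 ≡ 2·4 + 2 (base 4). Lift 5: 12. −1: 11.
[1] 11 ≡ 2·5 + 1 (base 5). Lift 6: 13. −1: 12.
[2] 12 ≡ 2·6 (base 6). Lift 7: 14. −1: 13.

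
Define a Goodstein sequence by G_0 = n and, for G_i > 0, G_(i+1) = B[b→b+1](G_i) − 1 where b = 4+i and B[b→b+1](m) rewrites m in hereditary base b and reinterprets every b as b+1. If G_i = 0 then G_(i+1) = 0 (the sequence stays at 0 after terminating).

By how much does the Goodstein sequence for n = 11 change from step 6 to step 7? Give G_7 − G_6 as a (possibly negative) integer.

0

[0] 11 ≡ 2·4 + 3 (base 4). Lift 5: 13. −1: 12.
[1] 12 ≡ 2·5 + 2 (base 5). Lift 6: 14. −1: 13.
[2] 13 ≡ 2·6 + 1 (base 6). Lift 7: 15. −1: 14.
[3] 14 ≡ 2·7 (base 7). Lift 8: 16. −1: 15.
[4] 15 ≡ 8 + 7 (base 8). Lift 9: 16. −1: 15.
[5] 15 ≡ 9 + 6 (base 9). Lift 10: 16. −1: 15.
[6] 15 ≡ 10 + 5 (base 10). Lift 11: 16. −1: 15.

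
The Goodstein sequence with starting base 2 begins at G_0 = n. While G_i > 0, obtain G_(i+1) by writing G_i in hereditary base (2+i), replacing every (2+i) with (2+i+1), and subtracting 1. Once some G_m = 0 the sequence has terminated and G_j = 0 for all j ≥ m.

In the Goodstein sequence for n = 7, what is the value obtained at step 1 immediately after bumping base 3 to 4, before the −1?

G_0=7  [base 2] 2^2 + 2 + 1  →[2↦3]→  3^3 + 3 + 1 = 31  −1 ⇒ G_1=30
G_1=30  [base 3] 3^3 + 3  →[3↦4]→  4^4 + 4 = 260  −1 ⇒ G_2=259

260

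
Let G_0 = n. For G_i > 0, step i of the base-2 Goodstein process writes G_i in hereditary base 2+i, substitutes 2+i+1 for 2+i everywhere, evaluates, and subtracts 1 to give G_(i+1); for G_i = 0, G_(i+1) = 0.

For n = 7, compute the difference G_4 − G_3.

43530

G_0 = 7. HB_2(7) = 2^2 + 2 + 1. Bump = 31. G_1 = 30.
G_1 = 30. HB_3(30) = 3^3 + 3. Bump = 260. G_2 = 259.
G_2 = 259. HB_4(259) = 4^4 + 3. Bump = 3128. G_3 = 3127.
G_3 = 3127. HB_5(3127) = 5^5 + 2. Bump = 46658. G_4 = 46657.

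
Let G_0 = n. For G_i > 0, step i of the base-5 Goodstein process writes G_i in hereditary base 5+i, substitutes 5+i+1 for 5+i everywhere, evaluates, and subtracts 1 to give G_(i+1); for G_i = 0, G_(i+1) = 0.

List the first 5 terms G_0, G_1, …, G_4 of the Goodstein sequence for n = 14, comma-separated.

step 0: 14 = 2·5 + 4; sub 6 for 5: 2·6 + 4; = 16; G_1 = 16−1 = 15
step 1: 15 = 2·6 + 3; sub 7 for 6: 2·7 + 3; = 17; G_2 = 17−1 = 16
step 2: 16 = 2·7 + 2; sub 8 for 7: 2·8 + 2; = 18; G_3 = 18−1 = 17
step 3: 17 = 2·8 + 1; sub 9 for 8: 2·9 + 1; = 19; G_4 = 19−1 = 18

14, 15, 16, 17, 18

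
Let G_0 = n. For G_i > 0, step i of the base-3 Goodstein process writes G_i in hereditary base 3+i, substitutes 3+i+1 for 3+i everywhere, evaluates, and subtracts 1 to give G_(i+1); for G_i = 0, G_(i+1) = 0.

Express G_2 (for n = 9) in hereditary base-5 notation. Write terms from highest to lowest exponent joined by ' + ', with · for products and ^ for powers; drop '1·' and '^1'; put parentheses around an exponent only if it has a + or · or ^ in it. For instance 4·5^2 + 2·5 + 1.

base 3: 9 = 3^2; at 4: 4^2 = 16; next = 15
base 4: 15 = 3·4 + 3; at 5: 3·5 + 3 = 18; next = 17
base 5: 17 = 3·5 + 2; at 6: 3·6 + 2 = 20; next = 19

3·5 + 2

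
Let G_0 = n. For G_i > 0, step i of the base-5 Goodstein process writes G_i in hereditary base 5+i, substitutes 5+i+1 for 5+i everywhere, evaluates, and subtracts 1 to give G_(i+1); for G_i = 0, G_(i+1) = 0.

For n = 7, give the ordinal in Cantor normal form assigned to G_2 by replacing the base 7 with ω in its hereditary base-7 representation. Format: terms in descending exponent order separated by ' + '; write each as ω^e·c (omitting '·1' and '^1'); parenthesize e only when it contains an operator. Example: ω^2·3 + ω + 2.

[0] 7 ≡ 5 + 2 (base 5). Lift 6: 8. −1: 7.
[1] 7 ≡ 6 + 1 (base 6). Lift 7: 8. −1: 7.
[2] 7 ≡ 7 (base 7). Lift 8: 8. −1: 7.

ω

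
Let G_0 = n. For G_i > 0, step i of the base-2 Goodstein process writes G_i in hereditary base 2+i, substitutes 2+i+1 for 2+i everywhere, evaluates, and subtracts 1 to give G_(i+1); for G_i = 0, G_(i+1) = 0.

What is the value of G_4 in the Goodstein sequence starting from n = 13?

(0) 13|_2 = 2^(2 + 1) + 2^2 + 1 ↦ 3^(3 + 1) + 3^3 + 1|_3 = 109 ⇒ 108
(1) 108|_3 = 3^(3 + 1) + 3^3 ↦ 4^(4 + 1) + 4^4|_4 = 1280 ⇒ 1279
(2) 1279|_4 = 4^(4 + 1) + 3·4^3 + 3·4^2 + 3·4 + 3 ↦ 5^(5 + 1) + 3·5^3 + 3·5^2 + 3·5 + 3|_5 = 16093 ⇒ 16092
(3) 16092|_5 = 5^(5 + 1) + 3·5^3 + 3·5^2 + 3·5 + 2 ↦ 6^(6 + 1) + 3·6^3 + 3·6^2 + 3·6 + 2|_6 = 280712 ⇒ 280711
(4) 280711|_6 = 6^(6 + 1) + 3·6^3 + 3·6^2 + 3·6 + 1 ↦ 7^(7 + 1) + 3·7^3 + 3·7^2 + 3·7 + 1|_7 = 5765999 ⇒ 5765998

280711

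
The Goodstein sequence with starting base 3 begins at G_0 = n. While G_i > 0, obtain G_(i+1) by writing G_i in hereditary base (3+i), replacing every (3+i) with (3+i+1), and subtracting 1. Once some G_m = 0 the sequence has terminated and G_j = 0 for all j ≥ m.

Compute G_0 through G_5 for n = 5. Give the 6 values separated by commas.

5, 5, 5, 5, 4, 3

[0] 5 ≡ 3 + 2 (base 3). Lift 4: 6. −1: 5.
[1] 5 ≡ 4 + 1 (base 4). Lift 5: 6. −1: 5.
[2] 5 ≡ 5 (base 5). Lift 6: 6. −1: 5.
[3] 5 ≡ 5 (base 6). Lift 7: 5. −1: 4.
[4] 4 ≡ 4 (base 7). Lift 8: 4. −1: 3.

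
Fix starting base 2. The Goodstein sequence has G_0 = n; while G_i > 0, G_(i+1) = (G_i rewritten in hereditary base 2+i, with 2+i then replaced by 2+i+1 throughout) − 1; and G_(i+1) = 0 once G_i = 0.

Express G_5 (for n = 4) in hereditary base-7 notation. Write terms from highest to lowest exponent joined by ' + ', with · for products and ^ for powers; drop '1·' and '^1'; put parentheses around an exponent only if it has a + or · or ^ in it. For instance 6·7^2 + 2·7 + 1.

G_0 = 4. HB_2(4) = 2^2. Bump = 27. G_1 = 26.
G_1 = 26. HB_3(26) = 2·3^2 + 2·3 + 2. Bump = 42. G_2 = 41.
G_2 = 41. HB_4(41) = 2·4^2 + 2·4 + 1. Bump = 61. G_3 = 60.
G_3 = 60. HB_5(60) = 2·5^2 + 2·5. Bump = 84. G_4 = 83.
G_4 = 83. HB_6(83) = 2·6^2 + 6 + 5. Bump = 110. G_5 = 109.
G_5 = 109. HB_7(109) = 2·7^2 + 7 + 4. Bump = 140. G_6 = 139.

2·7^2 + 7 + 4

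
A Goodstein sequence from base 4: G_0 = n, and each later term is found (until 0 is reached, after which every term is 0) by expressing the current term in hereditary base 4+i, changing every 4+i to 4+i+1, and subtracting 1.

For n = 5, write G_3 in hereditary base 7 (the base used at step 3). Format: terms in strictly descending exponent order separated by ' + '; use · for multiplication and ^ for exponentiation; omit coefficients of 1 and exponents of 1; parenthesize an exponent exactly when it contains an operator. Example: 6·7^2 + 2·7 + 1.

[0] 5 ≡ 4 + 1 (base 4). Lift 5: 6. −1: 5.
[1] 5 ≡ 5 (base 5). Lift 6: 6. −1: 5.
[2] 5 ≡ 5 (base 6). Lift 7: 5. −1: 4.
[3] 4 ≡ 4 (base 7). Lift 8: 4. −1: 3.

4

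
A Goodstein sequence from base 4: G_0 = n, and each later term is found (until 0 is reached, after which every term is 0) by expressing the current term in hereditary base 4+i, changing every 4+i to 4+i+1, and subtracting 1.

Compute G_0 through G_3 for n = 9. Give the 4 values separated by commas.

[0] 9 ≡ 2·4 + 1 (base 4). Lift 5: 11. −1: 10.
[1] 10 ≡ 2·5 (base 5). Lift 6: 12. −1: 11.
[2] 11 ≡ 6 + 5 (base 6). Lift 7: 12. −1: 11.

9, 10, 11, 11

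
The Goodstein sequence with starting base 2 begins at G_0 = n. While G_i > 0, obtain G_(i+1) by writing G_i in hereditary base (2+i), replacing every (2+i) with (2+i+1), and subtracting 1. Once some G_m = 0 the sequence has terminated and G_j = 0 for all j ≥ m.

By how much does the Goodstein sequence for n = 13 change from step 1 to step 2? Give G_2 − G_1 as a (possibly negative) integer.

[0] 13 ≡ 2^(2 + 1) + 2^2 + 1 (base 2). Lift 3: 109. −1: 108.
[1] 108 ≡ 3^(3 + 1) + 3^3 (base 3). Lift 4: 1280. −1: 1279.

1171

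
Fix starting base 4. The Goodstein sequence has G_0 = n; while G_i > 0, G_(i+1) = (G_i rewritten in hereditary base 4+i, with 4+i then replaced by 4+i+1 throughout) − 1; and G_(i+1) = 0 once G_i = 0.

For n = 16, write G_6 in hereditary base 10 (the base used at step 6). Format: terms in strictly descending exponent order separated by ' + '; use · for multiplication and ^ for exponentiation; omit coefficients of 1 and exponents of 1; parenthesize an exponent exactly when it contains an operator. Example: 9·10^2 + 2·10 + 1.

3·10 + 9

step 0: 16 = 4^2; sub 5 for 4: 5^2; = 25; G_1 = 25−1 = 24
step 1: 24 = 4·5 + 4; sub 6 for 5: 4·6 + 4; = 28; G_2 = 28−1 = 27
step 2: 27 = 4·6 + 3; sub 7 for 6: 4·7 + 3; = 31; G_3 = 31−1 = 30
step 3: 30 = 4·7 + 2; sub 8 for 7: 4·8 + 2; = 34; G_4 = 34−1 = 33
step 4: 33 = 4·8 + 1; sub 9 for 8: 4·9 + 1; = 37; G_5 = 37−1 = 36
step 5: 36 = 4·9; sub 10 for 9: 4·10; = 40; G_6 = 40−1 = 39
step 6: 39 = 3·10 + 9; sub 11 for 10: 3·11 + 9; = 42; G_7 = 42−1 = 41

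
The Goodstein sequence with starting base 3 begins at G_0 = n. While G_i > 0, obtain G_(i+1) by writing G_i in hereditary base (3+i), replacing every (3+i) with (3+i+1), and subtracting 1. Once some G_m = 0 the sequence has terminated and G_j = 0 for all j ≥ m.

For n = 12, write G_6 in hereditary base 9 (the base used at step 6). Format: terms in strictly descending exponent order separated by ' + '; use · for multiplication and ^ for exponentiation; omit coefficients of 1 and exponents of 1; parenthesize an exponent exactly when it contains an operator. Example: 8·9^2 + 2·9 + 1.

7·9 + 6

G_0 = 12. HB_3(12) = 3^2 + 3. Bump = 20. G_1 = 19.
G_1 = 19. HB_4(19) = 4^2 + 3. Bump = 28. G_2 = 27.
G_2 = 27. HB_5(27) = 5^2 + 2. Bump = 38. G_3 = 37.
G_3 = 37. HB_6(37) = 6^2 + 1. Bump = 50. G_4 = 49.
G_4 = 49. HB_7(49) = 7^2. Bump = 64. G_5 = 63.
G_5 = 63. HB_8(63) = 7·8 + 7. Bump = 70. G_6 = 69.
G_6 = 69. HB_9(69) = 7·9 + 6. Bump = 76. G_7 = 75.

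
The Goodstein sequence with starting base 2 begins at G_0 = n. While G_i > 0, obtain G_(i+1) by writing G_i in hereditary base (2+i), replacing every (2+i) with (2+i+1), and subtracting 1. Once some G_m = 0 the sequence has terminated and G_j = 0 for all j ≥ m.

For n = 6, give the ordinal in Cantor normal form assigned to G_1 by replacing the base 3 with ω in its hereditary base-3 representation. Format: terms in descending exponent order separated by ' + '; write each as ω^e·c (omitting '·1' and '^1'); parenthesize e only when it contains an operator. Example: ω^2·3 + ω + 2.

ω^ω + 2

[0] 6 ≡ 2^2 + 2 (base 2). Lift 3: 30. −1: 29.
[1] 29 ≡ 3^3 + 2 (base 3). Lift 4: 258. −1: 257.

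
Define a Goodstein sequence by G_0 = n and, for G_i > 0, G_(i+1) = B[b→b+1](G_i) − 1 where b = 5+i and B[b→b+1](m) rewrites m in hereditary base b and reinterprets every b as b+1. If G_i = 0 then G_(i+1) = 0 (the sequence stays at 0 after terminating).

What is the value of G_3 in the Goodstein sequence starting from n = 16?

[0] 16 ≡ 3·5 + 1 (base 5). Lift 6: 19. −1: 18.
[1] 18 ≡ 3·6 (base 6). Lift 7: 21. −1: 20.
[2] 20 ≡ 2·7 + 6 (base 7). Lift 8: 22. −1: 21.
[3] 21 ≡ 2·8 + 5 (base 8). Lift 9: 23. −1: 22.

21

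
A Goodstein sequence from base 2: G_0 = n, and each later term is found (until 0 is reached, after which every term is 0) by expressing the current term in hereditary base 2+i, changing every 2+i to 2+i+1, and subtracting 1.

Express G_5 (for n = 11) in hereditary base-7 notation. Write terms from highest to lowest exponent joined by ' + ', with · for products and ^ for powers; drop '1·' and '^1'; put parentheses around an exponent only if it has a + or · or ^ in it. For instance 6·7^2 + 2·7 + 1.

7^(7 + 1)

[0] 11 ≡ 2^(2 + 1) + 2 + 1 (base 2). Lift 3: 85. −1: 84.
[1] 84 ≡ 3^(3 + 1) + 3 (base 3). Lift 4: 1028. −1: 1027.
[2] 1027 ≡ 4^(4 + 1) + 3 (base 4). Lift 5: 15628. −1: 15627.
[3] 15627 ≡ 5^(5 + 1) + 2 (base 5). Lift 6: 279938. −1: 279937.
[4] 279937 ≡ 6^(6 + 1) + 1 (base 6). Lift 7: 5764802. −1: 5764801.
[5] 5764801 ≡ 7^(7 + 1) (base 7). Lift 8: 134217728. −1: 134217727.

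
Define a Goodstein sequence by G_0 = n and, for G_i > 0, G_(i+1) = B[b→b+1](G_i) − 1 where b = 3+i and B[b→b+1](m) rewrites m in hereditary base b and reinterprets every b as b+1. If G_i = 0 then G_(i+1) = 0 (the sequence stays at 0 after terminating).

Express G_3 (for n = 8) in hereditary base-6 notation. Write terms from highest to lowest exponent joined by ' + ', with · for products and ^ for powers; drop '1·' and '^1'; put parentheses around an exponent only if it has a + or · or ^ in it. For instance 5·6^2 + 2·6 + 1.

6 + 5

step 0: 8 = 2·3 + 2; sub 4 for 3: 2·4 + 2; = 10; G_1 = 10−1 = 9
step 1: 9 = 2·4 + 1; sub 5 for 4: 2·5 + 1; = 11; G_2 = 11−1 = 10
step 2: 10 = 2·5; sub 6 for 5: 2·6; = 12; G_3 = 12−1 = 11
step 3: 11 = 6 + 5; sub 7 for 6: 7 + 5; = 12; G_4 = 12−1 = 11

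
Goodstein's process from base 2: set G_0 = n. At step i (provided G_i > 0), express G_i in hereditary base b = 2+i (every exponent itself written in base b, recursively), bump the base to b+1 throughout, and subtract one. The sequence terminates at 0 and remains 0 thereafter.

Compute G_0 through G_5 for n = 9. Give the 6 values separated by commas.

9, 81, 1023, 9842, 140743, 2471826

step 0: 9 = 2^(2 + 1) + 1; sub 3 for 2: 3^(3 + 1) + 1; = 82; G_1 = 82−1 = 81
step 1: 81 = 3^(3 + 1); sub 4 for 3: 4^(4 + 1); = 1024; G_2 = 1024−1 = 1023
step 2: 1023 = 3·4^4 + 3·4^3 + 3·4^2 + 3·4 + 3; sub 5 for 4: 3·5^5 + 3·5^3 + 3·5^2 + 3·5 + 3; = 9843; G_3 = 9843−1 = 9842
step 3: 9842 = 3·5^5 + 3·5^3 + 3·5^2 + 3·5 + 2; sub 6 for 5: 3·6^6 + 3·6^3 + 3·6^2 + 3·6 + 2; = 140744; G_4 = 140744−1 = 140743
step 4: 140743 = 3·6^6 + 3·6^3 + 3·6^2 + 3·6 + 1; sub 7 for 6: 3·7^7 + 3·7^3 + 3·7^2 + 3·7 + 1; = 2471827; G_5 = 2471827−1 = 2471826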